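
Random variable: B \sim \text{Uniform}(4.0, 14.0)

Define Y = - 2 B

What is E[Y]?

For Y = -2B:
E[Y] = -2 * E[B]
E[B] = (4 + 14)/2 = 9
E[Y] = -2 * 9 = -18

-18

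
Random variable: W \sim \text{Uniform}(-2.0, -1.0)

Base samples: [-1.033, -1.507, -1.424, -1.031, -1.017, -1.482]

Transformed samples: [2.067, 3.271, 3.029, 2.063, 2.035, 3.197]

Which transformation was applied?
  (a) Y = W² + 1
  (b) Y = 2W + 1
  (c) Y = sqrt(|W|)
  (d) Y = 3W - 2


Checking option (a) Y = W² + 1:
  W = -1.033 -> Y = 2.067 ✓
  W = -1.507 -> Y = 3.271 ✓
  W = -1.424 -> Y = 3.029 ✓
All samples match this transformation.

(a) W² + 1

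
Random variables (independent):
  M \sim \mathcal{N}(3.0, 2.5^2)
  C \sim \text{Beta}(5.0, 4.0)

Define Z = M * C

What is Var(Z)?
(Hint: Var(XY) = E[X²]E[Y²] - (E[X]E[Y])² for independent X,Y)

Var(XY) = E[X²]E[Y²] - (E[X]E[Y])²
E[M] = 3, Var(M) = 6.25
E[C] = 0.55555556, Var(C) = 0.024691358
E[M²] = 6.25 + 3² = 15.25
E[C²] = 0.024691358 + 0.55555556² = 0.33333333
Var(Z) = 15.25*0.33333333 - (3*0.55555556)²
= 5.0833333 - 2.7777778 = 2.3055556

2.3055556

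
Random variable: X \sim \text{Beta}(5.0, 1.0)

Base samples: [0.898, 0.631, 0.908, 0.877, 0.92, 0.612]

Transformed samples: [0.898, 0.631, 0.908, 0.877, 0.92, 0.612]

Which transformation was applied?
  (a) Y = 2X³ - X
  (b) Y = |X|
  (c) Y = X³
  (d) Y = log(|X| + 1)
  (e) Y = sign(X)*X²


Checking option (b) Y = |X|:
  X = 0.898 -> Y = 0.898 ✓
  X = 0.631 -> Y = 0.631 ✓
  X = 0.908 -> Y = 0.908 ✓
All samples match this transformation.

(b) |X|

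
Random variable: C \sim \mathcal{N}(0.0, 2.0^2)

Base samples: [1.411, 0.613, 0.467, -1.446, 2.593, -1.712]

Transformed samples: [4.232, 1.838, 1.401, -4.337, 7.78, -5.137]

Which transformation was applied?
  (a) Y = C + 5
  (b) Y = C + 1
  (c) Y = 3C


Checking option (c) Y = 3C:
  C = 1.411 -> Y = 4.232 ✓
  C = 0.613 -> Y = 1.838 ✓
  C = 0.467 -> Y = 1.401 ✓
All samples match this transformation.

(c) 3C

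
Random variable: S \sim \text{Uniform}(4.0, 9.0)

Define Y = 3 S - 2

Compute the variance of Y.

For Y = aS + b: Var(Y) = a² * Var(S)
Var(S) = (9 - 4)^2/12 = 2.0833333
Var(Y) = 3² * 2.0833333 = 9 * 2.0833333 = 18.75

18.75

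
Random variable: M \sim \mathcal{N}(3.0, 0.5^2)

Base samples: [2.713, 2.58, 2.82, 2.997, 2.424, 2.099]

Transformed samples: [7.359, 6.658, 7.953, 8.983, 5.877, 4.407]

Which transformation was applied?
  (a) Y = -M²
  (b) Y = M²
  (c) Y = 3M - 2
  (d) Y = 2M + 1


Checking option (b) Y = M²:
  M = 2.713 -> Y = 7.359 ✓
  M = 2.58 -> Y = 6.658 ✓
  M = 2.82 -> Y = 7.953 ✓
All samples match this transformation.

(b) M²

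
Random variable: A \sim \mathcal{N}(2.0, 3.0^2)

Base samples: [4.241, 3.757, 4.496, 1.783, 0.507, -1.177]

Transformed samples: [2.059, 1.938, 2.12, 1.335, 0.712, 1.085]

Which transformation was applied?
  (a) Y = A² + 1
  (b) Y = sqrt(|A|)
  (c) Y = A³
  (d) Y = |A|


Checking option (b) Y = sqrt(|A|):
  A = 4.241 -> Y = 2.059 ✓
  A = 3.757 -> Y = 1.938 ✓
  A = 4.496 -> Y = 2.12 ✓
All samples match this transformation.

(b) sqrt(|A|)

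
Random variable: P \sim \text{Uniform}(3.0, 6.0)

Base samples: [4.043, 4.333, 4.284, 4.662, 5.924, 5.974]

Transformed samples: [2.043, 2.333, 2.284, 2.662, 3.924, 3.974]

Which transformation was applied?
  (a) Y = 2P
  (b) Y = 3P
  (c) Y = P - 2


Checking option (c) Y = P - 2:
  P = 4.043 -> Y = 2.043 ✓
  P = 4.333 -> Y = 2.333 ✓
  P = 4.284 -> Y = 2.284 ✓
All samples match this transformation.

(c) P - 2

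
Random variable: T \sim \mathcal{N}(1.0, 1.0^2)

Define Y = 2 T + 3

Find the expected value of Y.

For Y = 2T + 3:
E[Y] = 2 * E[T] + 3
E[T] = 1.0 = 1
E[Y] = 2 * 1 + 3 = 5

5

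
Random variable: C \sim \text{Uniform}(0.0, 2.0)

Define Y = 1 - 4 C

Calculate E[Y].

For Y = -4C + 1:
E[Y] = -4 * E[C] + 1
E[C] = (0 + 2)/2 = 1
E[Y] = -4 * 1 + 1 = -3

-3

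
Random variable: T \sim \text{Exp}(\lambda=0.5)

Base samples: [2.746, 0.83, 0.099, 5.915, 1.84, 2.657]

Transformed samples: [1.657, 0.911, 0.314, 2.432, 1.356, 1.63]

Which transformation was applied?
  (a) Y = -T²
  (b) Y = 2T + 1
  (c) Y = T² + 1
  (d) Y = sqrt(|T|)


Checking option (d) Y = sqrt(|T|):
  T = 2.746 -> Y = 1.657 ✓
  T = 0.83 -> Y = 0.911 ✓
  T = 0.099 -> Y = 0.314 ✓
All samples match this transformation.

(d) sqrt(|T|)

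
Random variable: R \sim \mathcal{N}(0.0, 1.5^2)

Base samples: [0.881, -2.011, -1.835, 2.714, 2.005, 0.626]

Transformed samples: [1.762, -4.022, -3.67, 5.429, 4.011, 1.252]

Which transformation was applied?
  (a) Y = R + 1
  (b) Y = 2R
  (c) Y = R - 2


Checking option (b) Y = 2R:
  R = 0.881 -> Y = 1.762 ✓
  R = -2.011 -> Y = -4.022 ✓
  R = -1.835 -> Y = -3.67 ✓
All samples match this transformation.

(b) 2R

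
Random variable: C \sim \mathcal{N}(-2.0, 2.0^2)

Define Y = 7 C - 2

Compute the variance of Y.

For Y = aC + b: Var(Y) = a² * Var(C)
Var(C) = 2.0^2 = 4
Var(Y) = 7² * 4 = 49 * 4 = 196

196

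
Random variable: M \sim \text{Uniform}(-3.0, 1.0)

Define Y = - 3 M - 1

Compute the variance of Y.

For Y = aM + b: Var(Y) = a² * Var(M)
Var(M) = (1 + 3)^2/12 = 1.3333333
Var(Y) = (-3)² * 1.3333333 = 9 * 1.3333333 = 12

12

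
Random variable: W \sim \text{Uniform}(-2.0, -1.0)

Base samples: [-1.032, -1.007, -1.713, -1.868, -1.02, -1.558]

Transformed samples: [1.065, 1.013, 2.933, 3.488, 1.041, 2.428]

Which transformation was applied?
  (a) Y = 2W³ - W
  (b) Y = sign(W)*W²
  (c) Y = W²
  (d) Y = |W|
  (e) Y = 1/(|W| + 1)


Checking option (c) Y = W²:
  W = -1.032 -> Y = 1.065 ✓
  W = -1.007 -> Y = 1.013 ✓
  W = -1.713 -> Y = 2.933 ✓
All samples match this transformation.

(c) W²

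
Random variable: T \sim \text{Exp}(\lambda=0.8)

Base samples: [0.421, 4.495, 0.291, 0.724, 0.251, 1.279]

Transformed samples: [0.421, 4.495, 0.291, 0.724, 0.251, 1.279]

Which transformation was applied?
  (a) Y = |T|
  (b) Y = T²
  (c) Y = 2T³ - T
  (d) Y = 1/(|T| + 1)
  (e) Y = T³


Checking option (a) Y = |T|:
  T = 0.421 -> Y = 0.421 ✓
  T = 4.495 -> Y = 4.495 ✓
  T = 0.291 -> Y = 0.291 ✓
All samples match this transformation.

(a) |T|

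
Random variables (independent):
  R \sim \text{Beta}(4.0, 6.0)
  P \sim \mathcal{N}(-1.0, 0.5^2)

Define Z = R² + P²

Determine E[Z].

E[Z] = E[R²] + E[P²]
E[R²] = Var(R) + E[R]² = 0.021818182 + 0.16 = 0.18181818
E[P²] = Var(P) + E[P]² = 0.25 + 1 = 1.25
E[Z] = 0.18181818 + 1.25 = 1.4318182

1.4318182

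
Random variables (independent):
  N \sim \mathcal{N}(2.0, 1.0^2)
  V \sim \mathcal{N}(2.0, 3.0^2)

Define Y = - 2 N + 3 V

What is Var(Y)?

For independent RVs: Var(aX + bY) = a²Var(X) + b²Var(Y)
Var(N) = 1
Var(V) = 9
Var(Y) = (-2)²*1 + 3²*9
= 4*1 + 9*9 = 85

85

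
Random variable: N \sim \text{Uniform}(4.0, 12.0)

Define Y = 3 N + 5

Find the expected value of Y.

For Y = 3N + 5:
E[Y] = 3 * E[N] + 5
E[N] = (4 + 12)/2 = 8
E[Y] = 3 * 8 + 5 = 29

29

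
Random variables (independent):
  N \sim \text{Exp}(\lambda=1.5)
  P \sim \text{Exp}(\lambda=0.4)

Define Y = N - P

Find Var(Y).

For independent RVs: Var(aX + bY) = a²Var(X) + b²Var(Y)
Var(N) = 0.44444444
Var(P) = 6.25
Var(Y) = 1²*0.44444444 + (-1)²*6.25
= 1*0.44444444 + 1*6.25 = 6.6944444

6.6944444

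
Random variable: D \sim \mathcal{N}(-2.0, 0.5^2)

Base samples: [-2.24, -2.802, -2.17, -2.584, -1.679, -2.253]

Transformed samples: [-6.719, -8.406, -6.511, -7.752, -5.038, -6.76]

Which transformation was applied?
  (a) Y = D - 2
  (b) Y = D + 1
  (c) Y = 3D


Checking option (c) Y = 3D:
  D = -2.24 -> Y = -6.719 ✓
  D = -2.802 -> Y = -8.406 ✓
  D = -2.17 -> Y = -6.511 ✓
All samples match this transformation.

(c) 3D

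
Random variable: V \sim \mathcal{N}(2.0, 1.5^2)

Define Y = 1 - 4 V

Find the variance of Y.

For Y = aV + b: Var(Y) = a² * Var(V)
Var(V) = 1.5^2 = 2.25
Var(Y) = (-4)² * 2.25 = 16 * 2.25 = 36

36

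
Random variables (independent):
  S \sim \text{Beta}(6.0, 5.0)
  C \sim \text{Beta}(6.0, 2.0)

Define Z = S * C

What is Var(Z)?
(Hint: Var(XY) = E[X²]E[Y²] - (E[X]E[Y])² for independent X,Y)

Var(XY) = E[X²]E[Y²] - (E[X]E[Y])²
E[S] = 0.54545455, Var(S) = 0.020661157
E[C] = 0.75, Var(C) = 0.020833333
E[S²] = 0.020661157 + 0.54545455² = 0.31818182
E[C²] = 0.020833333 + 0.75² = 0.58333333
Var(Z) = 0.31818182*0.58333333 - (0.54545455*0.75)²
= 0.18560606 - 0.16735537 = 0.018250689

0.018250689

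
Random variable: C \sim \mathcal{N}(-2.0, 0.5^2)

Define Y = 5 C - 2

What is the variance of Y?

For Y = aC + b: Var(Y) = a² * Var(C)
Var(C) = 0.5^2 = 0.25
Var(Y) = 5² * 0.25 = 25 * 0.25 = 6.25

6.25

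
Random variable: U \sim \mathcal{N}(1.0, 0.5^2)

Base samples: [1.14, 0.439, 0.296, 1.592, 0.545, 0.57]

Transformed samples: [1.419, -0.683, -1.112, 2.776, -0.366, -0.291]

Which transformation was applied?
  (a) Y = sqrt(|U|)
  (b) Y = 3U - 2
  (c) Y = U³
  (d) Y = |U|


Checking option (b) Y = 3U - 2:
  U = 1.14 -> Y = 1.419 ✓
  U = 0.439 -> Y = -0.683 ✓
  U = 0.296 -> Y = -1.112 ✓
All samples match this transformation.

(b) 3U - 2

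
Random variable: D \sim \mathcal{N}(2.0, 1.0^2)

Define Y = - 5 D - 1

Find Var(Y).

For Y = aD + b: Var(Y) = a² * Var(D)
Var(D) = 1.0^2 = 1
Var(Y) = (-5)² * 1 = 25 * 1 = 25

25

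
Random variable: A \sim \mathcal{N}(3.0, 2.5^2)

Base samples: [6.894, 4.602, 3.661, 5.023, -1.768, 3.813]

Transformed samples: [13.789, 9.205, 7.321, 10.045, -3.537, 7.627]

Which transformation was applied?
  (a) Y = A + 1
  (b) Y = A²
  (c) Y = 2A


Checking option (c) Y = 2A:
  A = 6.894 -> Y = 13.789 ✓
  A = 4.602 -> Y = 9.205 ✓
  A = 3.661 -> Y = 7.321 ✓
All samples match this transformation.

(c) 2A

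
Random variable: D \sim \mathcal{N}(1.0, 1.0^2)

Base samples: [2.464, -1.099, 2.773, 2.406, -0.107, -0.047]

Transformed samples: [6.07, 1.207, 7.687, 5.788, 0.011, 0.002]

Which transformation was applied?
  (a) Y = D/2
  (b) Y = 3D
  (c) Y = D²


Checking option (c) Y = D²:
  D = 2.464 -> Y = 6.07 ✓
  D = -1.099 -> Y = 1.207 ✓
  D = 2.773 -> Y = 7.687 ✓
All samples match this transformation.

(c) D²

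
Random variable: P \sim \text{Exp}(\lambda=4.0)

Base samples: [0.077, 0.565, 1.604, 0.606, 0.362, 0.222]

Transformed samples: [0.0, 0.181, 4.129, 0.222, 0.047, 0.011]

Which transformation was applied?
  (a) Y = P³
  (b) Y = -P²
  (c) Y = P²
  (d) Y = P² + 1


Checking option (a) Y = P³:
  P = 0.077 -> Y = 0.0 ✓
  P = 0.565 -> Y = 0.181 ✓
  P = 1.604 -> Y = 4.129 ✓
All samples match this transformation.

(a) P³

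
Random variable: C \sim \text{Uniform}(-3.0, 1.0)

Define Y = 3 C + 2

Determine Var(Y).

For Y = aC + b: Var(Y) = a² * Var(C)
Var(C) = (1 + 3)^2/12 = 1.3333333
Var(Y) = 3² * 1.3333333 = 9 * 1.3333333 = 12

12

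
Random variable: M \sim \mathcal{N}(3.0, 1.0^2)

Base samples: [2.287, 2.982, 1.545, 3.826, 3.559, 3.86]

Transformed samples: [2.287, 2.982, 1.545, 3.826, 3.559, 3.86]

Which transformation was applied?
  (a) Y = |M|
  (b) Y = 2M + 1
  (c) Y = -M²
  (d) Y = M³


Checking option (a) Y = |M|:
  M = 2.287 -> Y = 2.287 ✓
  M = 2.982 -> Y = 2.982 ✓
  M = 1.545 -> Y = 1.545 ✓
All samples match this transformation.

(a) |M|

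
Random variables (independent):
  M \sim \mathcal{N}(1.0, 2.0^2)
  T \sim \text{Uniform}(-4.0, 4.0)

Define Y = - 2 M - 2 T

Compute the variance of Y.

For independent RVs: Var(aX + bY) = a²Var(X) + b²Var(Y)
Var(M) = 4
Var(T) = 5.3333333
Var(Y) = (-2)²*4 + (-2)²*5.3333333
= 4*4 + 4*5.3333333 = 37.333333

37.333333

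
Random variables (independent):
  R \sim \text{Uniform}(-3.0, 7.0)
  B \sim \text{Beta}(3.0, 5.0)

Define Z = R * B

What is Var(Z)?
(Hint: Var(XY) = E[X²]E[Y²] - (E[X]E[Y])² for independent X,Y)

Var(XY) = E[X²]E[Y²] - (E[X]E[Y])²
E[R] = 2, Var(R) = 8.3333333
E[B] = 0.375, Var(B) = 0.026041667
E[R²] = 8.3333333 + 2² = 12.333333
E[B²] = 0.026041667 + 0.375² = 0.16666667
Var(Z) = 12.333333*0.16666667 - (2*0.375)²
= 2.0555556 - 0.5625 = 1.4930556

1.4930556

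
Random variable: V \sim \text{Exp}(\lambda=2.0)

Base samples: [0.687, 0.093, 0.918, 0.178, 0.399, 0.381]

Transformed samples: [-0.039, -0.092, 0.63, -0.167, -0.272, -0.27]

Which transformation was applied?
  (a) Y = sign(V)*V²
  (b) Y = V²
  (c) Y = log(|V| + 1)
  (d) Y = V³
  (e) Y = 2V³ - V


Checking option (e) Y = 2V³ - V:
  V = 0.687 -> Y = -0.039 ✓
  V = 0.093 -> Y = -0.092 ✓
  V = 0.918 -> Y = 0.63 ✓
All samples match this transformation.

(e) 2V³ - V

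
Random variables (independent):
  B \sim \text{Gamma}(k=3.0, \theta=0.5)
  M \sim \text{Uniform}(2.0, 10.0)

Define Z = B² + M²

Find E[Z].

E[Z] = E[B²] + E[M²]
E[B²] = Var(B) + E[B]² = 0.75 + 2.25 = 3
E[M²] = Var(M) + E[M]² = 5.3333333 + 36 = 41.333333
E[Z] = 3 + 41.333333 = 44.333333

44.333333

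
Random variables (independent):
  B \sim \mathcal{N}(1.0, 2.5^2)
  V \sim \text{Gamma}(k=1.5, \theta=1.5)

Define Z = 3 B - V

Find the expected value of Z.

E[Z] = 3*E[B] - 1*E[V]
E[B] = 1
E[V] = 2.25
E[Z] = 3*1 - 1*2.25 = 0.75

0.75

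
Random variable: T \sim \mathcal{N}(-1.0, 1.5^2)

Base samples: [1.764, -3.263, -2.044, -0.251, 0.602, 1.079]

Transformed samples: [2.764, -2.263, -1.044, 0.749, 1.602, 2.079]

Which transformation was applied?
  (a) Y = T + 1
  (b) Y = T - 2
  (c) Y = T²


Checking option (a) Y = T + 1:
  T = 1.764 -> Y = 2.764 ✓
  T = -3.263 -> Y = -2.263 ✓
  T = -2.044 -> Y = -1.044 ✓
All samples match this transformation.

(a) T + 1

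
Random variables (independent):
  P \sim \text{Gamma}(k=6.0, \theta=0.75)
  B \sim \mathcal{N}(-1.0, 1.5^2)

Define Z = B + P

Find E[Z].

E[Z] = 1*E[P] + 1*E[B]
E[P] = 4.5
E[B] = -1
E[Z] = 1*4.5 + 1*(-1) = 3.5

3.5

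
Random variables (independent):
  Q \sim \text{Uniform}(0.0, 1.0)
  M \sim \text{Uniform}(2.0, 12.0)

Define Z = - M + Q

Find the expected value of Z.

E[Z] = 1*E[Q] - 1*E[M]
E[Q] = 0.5
E[M] = 7
E[Z] = 1*0.5 - 1*7 = -6.5

-6.5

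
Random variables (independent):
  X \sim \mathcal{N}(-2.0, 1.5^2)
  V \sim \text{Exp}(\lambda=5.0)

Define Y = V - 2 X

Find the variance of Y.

For independent RVs: Var(aX + bY) = a²Var(X) + b²Var(Y)
Var(X) = 2.25
Var(V) = 0.04
Var(Y) = (-2)²*2.25 + 1²*0.04
= 4*2.25 + 1*0.04 = 9.04

9.04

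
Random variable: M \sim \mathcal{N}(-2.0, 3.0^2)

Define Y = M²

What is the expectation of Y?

Using E[X²] = Var(X) + (E[X])²:
E[M] = -2
Var(M) = 3.0^2 = 9
E[M²] = 9 + (-2)² = 9 + 4 = 13

13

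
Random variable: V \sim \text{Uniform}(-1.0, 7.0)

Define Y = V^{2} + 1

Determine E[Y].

E[Y] = 1*E[V²] + 1
E[V] = 3
E[V²] = Var(V) + (E[V])² = 5.3333333 + 9 = 14.333333
E[Y] = 1*14.333333 + 1 = 15.333333

15.333333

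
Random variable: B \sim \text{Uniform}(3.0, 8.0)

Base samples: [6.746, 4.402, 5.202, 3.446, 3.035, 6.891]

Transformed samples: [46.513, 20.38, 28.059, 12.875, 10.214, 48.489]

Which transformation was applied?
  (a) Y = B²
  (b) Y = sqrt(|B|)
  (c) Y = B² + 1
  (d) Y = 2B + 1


Checking option (c) Y = B² + 1:
  B = 6.746 -> Y = 46.513 ✓
  B = 4.402 -> Y = 20.38 ✓
  B = 5.202 -> Y = 28.059 ✓
All samples match this transformation.

(c) B² + 1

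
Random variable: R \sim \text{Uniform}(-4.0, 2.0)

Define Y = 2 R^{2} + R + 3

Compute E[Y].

E[Y] = 2*E[R²] + 1*E[R] + 3
E[R] = -1
E[R²] = Var(R) + (E[R])² = 3 + 1 = 4
E[Y] = 2*4 + 1*(-1) + 3 = 10

10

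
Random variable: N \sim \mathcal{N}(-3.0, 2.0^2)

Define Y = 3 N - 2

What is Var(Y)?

For Y = aN + b: Var(Y) = a² * Var(N)
Var(N) = 2.0^2 = 4
Var(Y) = 3² * 4 = 9 * 4 = 36

36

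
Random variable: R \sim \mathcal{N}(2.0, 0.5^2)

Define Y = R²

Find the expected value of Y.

E[R²] = Var(R) + (E[R])² = 0.25 + 4 = 4.25

4.25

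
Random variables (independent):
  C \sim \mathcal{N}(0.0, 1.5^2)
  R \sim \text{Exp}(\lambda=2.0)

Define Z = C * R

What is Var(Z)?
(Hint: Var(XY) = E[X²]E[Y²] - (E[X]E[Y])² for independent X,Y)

Var(XY) = E[X²]E[Y²] - (E[X]E[Y])²
E[C] = 0, Var(C) = 2.25
E[R] = 0.5, Var(R) = 0.25
E[C²] = 2.25 + 0² = 2.25
E[R²] = 0.25 + 0.5² = 0.5
Var(Z) = 2.25*0.5 - (0*0.5)²
= 1.125 - 0 = 1.125

1.125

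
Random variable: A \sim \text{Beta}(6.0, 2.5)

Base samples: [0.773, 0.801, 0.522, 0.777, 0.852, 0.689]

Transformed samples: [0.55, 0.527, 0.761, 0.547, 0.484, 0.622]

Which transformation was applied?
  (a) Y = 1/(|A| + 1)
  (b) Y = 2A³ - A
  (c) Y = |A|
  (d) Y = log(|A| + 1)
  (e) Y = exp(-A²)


Checking option (e) Y = exp(-A²):
  A = 0.773 -> Y = 0.55 ✓
  A = 0.801 -> Y = 0.527 ✓
  A = 0.522 -> Y = 0.761 ✓
All samples match this transformation.

(e) exp(-A²)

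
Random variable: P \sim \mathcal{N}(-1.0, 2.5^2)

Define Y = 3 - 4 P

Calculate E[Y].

For Y = -4P + 3:
E[Y] = -4 * E[P] + 3
E[P] = -1.0 = -1
E[Y] = -4 * (-1) + 3 = 7

7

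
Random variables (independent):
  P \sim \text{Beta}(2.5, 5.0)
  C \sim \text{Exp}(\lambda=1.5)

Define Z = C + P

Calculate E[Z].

E[Z] = 1*E[P] + 1*E[C]
E[P] = 0.33333333
E[C] = 0.66666667
E[Z] = 1*0.33333333 + 1*0.66666667 = 1

1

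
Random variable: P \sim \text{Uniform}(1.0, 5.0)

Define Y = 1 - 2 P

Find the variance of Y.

For Y = aP + b: Var(Y) = a² * Var(P)
Var(P) = (5 - 1)^2/12 = 1.3333333
Var(Y) = (-2)² * 1.3333333 = 4 * 1.3333333 = 5.3333333

5.3333333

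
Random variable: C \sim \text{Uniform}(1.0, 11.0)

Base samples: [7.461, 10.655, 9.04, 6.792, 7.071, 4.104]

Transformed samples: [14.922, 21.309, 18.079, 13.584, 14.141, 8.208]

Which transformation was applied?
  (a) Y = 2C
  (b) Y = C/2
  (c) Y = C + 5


Checking option (a) Y = 2C:
  C = 7.461 -> Y = 14.922 ✓
  C = 10.655 -> Y = 21.309 ✓
  C = 9.04 -> Y = 18.079 ✓
All samples match this transformation.

(a) 2C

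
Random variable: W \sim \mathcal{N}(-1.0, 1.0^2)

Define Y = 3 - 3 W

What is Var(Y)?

For Y = aW + b: Var(Y) = a² * Var(W)
Var(W) = 1.0^2 = 1
Var(Y) = (-3)² * 1 = 9 * 1 = 9

9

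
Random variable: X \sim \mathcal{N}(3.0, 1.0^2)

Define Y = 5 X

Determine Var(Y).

For Y = aX + b: Var(Y) = a² * Var(X)
Var(X) = 1.0^2 = 1
Var(Y) = 5² * 1 = 25 * 1 = 25

25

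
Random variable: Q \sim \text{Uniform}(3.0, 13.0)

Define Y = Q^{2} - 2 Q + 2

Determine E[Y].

E[Y] = 1*E[Q²] - 2*E[Q] + 2
E[Q] = 8
E[Q²] = Var(Q) + (E[Q])² = 8.3333333 + 64 = 72.333333
E[Y] = 1*72.333333 - 2*8 + 2 = 58.333333

58.333333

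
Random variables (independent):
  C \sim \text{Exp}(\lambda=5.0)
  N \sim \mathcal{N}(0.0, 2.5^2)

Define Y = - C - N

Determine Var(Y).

For independent RVs: Var(aX + bY) = a²Var(X) + b²Var(Y)
Var(C) = 0.04
Var(N) = 6.25
Var(Y) = (-1)²*0.04 + (-1)²*6.25
= 1*0.04 + 1*6.25 = 6.29

6.29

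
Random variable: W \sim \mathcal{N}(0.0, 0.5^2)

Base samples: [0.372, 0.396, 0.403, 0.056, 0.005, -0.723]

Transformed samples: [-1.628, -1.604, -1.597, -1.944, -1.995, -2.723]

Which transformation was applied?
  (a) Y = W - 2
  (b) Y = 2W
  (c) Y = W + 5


Checking option (a) Y = W - 2:
  W = 0.372 -> Y = -1.628 ✓
  W = 0.396 -> Y = -1.604 ✓
  W = 0.403 -> Y = -1.597 ✓
All samples match this transformation.

(a) W - 2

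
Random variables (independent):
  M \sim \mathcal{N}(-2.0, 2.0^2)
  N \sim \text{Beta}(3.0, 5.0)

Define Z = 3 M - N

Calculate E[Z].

E[Z] = 3*E[M] - 1*E[N]
E[M] = -2
E[N] = 0.375
E[Z] = 3*(-2) - 1*0.375 = -6.375

-6.375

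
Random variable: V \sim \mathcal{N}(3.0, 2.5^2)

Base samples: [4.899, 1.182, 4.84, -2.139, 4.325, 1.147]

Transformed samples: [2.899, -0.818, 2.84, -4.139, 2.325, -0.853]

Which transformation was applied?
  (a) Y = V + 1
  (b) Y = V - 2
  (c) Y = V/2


Checking option (b) Y = V - 2:
  V = 4.899 -> Y = 2.899 ✓
  V = 1.182 -> Y = -0.818 ✓
  V = 4.84 -> Y = 2.84 ✓
All samples match this transformation.

(b) V - 2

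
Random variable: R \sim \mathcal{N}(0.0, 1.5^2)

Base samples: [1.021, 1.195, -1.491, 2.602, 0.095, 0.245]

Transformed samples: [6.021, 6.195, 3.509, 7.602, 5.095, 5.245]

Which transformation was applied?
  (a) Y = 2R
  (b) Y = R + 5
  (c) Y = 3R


Checking option (b) Y = R + 5:
  R = 1.021 -> Y = 6.021 ✓
  R = 1.195 -> Y = 6.195 ✓
  R = -1.491 -> Y = 3.509 ✓
All samples match this transformation.

(b) R + 5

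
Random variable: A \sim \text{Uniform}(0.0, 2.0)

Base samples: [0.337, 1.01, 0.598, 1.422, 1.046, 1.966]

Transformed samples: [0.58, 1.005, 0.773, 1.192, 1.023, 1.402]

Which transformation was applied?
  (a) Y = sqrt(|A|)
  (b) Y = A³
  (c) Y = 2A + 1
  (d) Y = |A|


Checking option (a) Y = sqrt(|A|):
  A = 0.337 -> Y = 0.58 ✓
  A = 1.01 -> Y = 1.005 ✓
  A = 0.598 -> Y = 0.773 ✓
All samples match this transformation.

(a) sqrt(|A|)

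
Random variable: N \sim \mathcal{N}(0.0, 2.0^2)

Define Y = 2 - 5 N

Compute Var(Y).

For Y = aN + b: Var(Y) = a² * Var(N)
Var(N) = 2.0^2 = 4
Var(Y) = (-5)² * 4 = 25 * 4 = 100

100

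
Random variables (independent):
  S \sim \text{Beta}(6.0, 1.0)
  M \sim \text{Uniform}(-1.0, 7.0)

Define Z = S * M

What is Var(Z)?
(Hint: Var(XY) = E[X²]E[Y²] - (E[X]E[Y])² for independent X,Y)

Var(XY) = E[X²]E[Y²] - (E[X]E[Y])²
E[S] = 0.85714286, Var(S) = 0.015306122
E[M] = 3, Var(M) = 5.3333333
E[S²] = 0.015306122 + 0.85714286² = 0.75
E[M²] = 5.3333333 + 3² = 14.333333
Var(Z) = 0.75*14.333333 - (0.85714286*3)²
= 10.75 - 6.6122449 = 4.1377551

4.1377551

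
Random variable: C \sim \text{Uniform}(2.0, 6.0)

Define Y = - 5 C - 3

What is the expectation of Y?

For Y = -5C - 3:
E[Y] = -5 * E[C] - 3
E[C] = (2 + 6)/2 = 4
E[Y] = -5 * 4 - 3 = -23

-23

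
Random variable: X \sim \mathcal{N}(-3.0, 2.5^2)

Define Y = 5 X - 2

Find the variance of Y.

For Y = aX + b: Var(Y) = a² * Var(X)
Var(X) = 2.5^2 = 6.25
Var(Y) = 5² * 6.25 = 25 * 6.25 = 156.25

156.25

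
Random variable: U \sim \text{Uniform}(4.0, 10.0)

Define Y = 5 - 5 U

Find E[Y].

For Y = -5U + 5:
E[Y] = -5 * E[U] + 5
E[U] = (4 + 10)/2 = 7
E[Y] = -5 * 7 + 5 = -30

-30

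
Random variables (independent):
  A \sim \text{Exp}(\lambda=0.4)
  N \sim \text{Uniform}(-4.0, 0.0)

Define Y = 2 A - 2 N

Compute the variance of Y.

For independent RVs: Var(aX + bY) = a²Var(X) + b²Var(Y)
Var(A) = 6.25
Var(N) = 1.3333333
Var(Y) = 2²*6.25 + (-2)²*1.3333333
= 4*6.25 + 4*1.3333333 = 30.333333

30.333333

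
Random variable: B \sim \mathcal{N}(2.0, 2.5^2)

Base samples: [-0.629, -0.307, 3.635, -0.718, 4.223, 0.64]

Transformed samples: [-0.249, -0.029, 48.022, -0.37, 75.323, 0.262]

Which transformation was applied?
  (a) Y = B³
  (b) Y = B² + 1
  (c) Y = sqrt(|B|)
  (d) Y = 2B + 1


Checking option (a) Y = B³:
  B = -0.629 -> Y = -0.249 ✓
  B = -0.307 -> Y = -0.029 ✓
  B = 3.635 -> Y = 48.022 ✓
All samples match this transformation.

(a) B³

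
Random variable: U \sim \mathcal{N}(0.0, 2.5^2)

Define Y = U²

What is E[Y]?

Using E[X²] = Var(X) + (E[X])²:
E[U] = 0
Var(U) = 2.5^2 = 6.25
E[U²] = 6.25 + 0² = 6.25 + 0 = 6.25

6.25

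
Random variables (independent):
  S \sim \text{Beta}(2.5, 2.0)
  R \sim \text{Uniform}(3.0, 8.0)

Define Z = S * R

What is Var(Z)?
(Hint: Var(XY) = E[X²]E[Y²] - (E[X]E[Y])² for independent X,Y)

Var(XY) = E[X²]E[Y²] - (E[X]E[Y])²
E[S] = 0.55555556, Var(S) = 0.044893378
E[R] = 5.5, Var(R) = 2.0833333
E[S²] = 0.044893378 + 0.55555556² = 0.35353535
E[R²] = 2.0833333 + 5.5² = 32.333333
Var(Z) = 0.35353535*32.333333 - (0.55555556*5.5)²
= 11.430976 - 9.3364198 = 2.0945567

2.0945567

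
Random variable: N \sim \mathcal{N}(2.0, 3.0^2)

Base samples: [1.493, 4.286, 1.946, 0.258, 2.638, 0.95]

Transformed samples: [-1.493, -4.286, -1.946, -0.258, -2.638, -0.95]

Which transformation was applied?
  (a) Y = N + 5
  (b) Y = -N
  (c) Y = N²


Checking option (b) Y = -N:
  N = 1.493 -> Y = -1.493 ✓
  N = 4.286 -> Y = -4.286 ✓
  N = 1.946 -> Y = -1.946 ✓
All samples match this transformation.

(b) -N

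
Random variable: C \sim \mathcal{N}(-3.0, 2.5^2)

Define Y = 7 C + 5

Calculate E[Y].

For Y = 7C + 5:
E[Y] = 7 * E[C] + 5
E[C] = -3.0 = -3
E[Y] = 7 * (-3) + 5 = -16

-16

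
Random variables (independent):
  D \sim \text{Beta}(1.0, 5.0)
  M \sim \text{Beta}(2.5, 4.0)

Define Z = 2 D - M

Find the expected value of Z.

E[Z] = 2*E[D] - 1*E[M]
E[D] = 0.16666667
E[M] = 0.38461538
E[Z] = 2*0.16666667 - 1*0.38461538 = -0.051282051

-0.051282051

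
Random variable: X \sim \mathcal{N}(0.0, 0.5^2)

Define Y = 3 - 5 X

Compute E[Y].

For Y = -5X + 3:
E[Y] = -5 * E[X] + 3
E[X] = 0.0 = 0
E[Y] = -5 * 0 + 3 = 3

3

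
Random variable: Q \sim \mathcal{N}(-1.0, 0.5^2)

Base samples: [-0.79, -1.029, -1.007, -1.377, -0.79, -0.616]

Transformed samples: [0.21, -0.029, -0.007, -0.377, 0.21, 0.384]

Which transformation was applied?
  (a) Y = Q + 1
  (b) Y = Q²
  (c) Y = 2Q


Checking option (a) Y = Q + 1:
  Q = -0.79 -> Y = 0.21 ✓
  Q = -1.029 -> Y = -0.029 ✓
  Q = -1.007 -> Y = -0.007 ✓
All samples match this transformation.

(a) Q + 1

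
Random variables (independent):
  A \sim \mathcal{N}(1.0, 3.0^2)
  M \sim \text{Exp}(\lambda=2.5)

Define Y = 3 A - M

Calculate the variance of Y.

For independent RVs: Var(aX + bY) = a²Var(X) + b²Var(Y)
Var(A) = 9
Var(M) = 0.16
Var(Y) = 3²*9 + (-1)²*0.16
= 9*9 + 1*0.16 = 81.16

81.16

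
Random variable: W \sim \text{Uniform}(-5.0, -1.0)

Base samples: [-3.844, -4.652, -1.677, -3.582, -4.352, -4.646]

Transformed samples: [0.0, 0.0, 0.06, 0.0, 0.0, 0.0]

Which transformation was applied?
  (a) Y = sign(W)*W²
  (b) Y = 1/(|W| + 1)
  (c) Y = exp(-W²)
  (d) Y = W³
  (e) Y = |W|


Checking option (c) Y = exp(-W²):
  W = -3.844 -> Y = 0.0 ✓
  W = -4.652 -> Y = 0.0 ✓
  W = -1.677 -> Y = 0.06 ✓
All samples match this transformation.

(c) exp(-W²)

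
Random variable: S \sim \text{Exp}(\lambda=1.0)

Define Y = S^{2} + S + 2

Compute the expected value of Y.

E[Y] = 1*E[S²] + 1*E[S] + 2
E[S] = 1
E[S²] = Var(S) + (E[S])² = 1 + 1 = 2
E[Y] = 1*2 + 1*1 + 2 = 5

5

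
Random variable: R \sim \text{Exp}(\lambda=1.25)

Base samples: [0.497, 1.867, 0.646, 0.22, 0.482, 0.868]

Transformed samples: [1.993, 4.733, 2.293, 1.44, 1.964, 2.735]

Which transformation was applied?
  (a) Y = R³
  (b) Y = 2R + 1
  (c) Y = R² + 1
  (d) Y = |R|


Checking option (b) Y = 2R + 1:
  R = 0.497 -> Y = 1.993 ✓
  R = 1.867 -> Y = 4.733 ✓
  R = 0.646 -> Y = 2.293 ✓
All samples match this transformation.

(b) 2R + 1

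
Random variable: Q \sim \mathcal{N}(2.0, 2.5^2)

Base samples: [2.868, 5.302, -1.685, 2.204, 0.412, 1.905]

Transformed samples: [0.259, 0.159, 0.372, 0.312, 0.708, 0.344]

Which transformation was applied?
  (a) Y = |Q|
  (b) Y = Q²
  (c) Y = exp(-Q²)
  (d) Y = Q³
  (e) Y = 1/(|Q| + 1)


Checking option (e) Y = 1/(|Q| + 1):
  Q = 2.868 -> Y = 0.259 ✓
  Q = 5.302 -> Y = 0.159 ✓
  Q = -1.685 -> Y = 0.372 ✓
All samples match this transformation.

(e) 1/(|Q| + 1)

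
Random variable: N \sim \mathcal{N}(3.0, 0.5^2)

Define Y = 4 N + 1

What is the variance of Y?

For Y = aN + b: Var(Y) = a² * Var(N)
Var(N) = 0.5^2 = 0.25
Var(Y) = 4² * 0.25 = 16 * 0.25 = 4

4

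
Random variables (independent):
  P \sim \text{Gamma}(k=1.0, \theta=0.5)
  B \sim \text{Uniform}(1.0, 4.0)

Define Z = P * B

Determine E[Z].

For independent RVs: E[XY] = E[X]*E[Y]
E[P] = 0.5
E[B] = 2.5
E[Z] = 0.5 * 2.5 = 1.25

1.25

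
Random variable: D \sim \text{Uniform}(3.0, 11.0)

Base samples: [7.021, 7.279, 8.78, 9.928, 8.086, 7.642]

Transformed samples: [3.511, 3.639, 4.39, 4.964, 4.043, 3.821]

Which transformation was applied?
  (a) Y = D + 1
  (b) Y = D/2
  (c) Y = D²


Checking option (b) Y = D/2:
  D = 7.021 -> Y = 3.511 ✓
  D = 7.279 -> Y = 3.639 ✓
  D = 8.78 -> Y = 4.39 ✓
All samples match this transformation.

(b) D/2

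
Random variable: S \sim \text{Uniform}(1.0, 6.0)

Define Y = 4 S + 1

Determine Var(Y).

For Y = aS + b: Var(Y) = a² * Var(S)
Var(S) = (6 - 1)^2/12 = 2.0833333
Var(Y) = 4² * 2.0833333 = 16 * 2.0833333 = 33.333333

33.333333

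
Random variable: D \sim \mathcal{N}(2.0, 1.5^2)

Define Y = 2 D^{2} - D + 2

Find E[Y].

E[Y] = 2*E[D²] - 1*E[D] + 2
E[D] = 2
E[D²] = Var(D) + (E[D])² = 2.25 + 4 = 6.25
E[Y] = 2*6.25 - 1*2 + 2 = 12.5

12.5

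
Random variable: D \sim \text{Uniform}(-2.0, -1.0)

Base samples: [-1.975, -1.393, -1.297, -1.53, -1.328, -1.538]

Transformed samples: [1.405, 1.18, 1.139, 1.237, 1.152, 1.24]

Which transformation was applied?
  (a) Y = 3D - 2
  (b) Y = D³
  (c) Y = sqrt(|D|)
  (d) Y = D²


Checking option (c) Y = sqrt(|D|):
  D = -1.975 -> Y = 1.405 ✓
  D = -1.393 -> Y = 1.18 ✓
  D = -1.297 -> Y = 1.139 ✓
All samples match this transformation.

(c) sqrt(|D|)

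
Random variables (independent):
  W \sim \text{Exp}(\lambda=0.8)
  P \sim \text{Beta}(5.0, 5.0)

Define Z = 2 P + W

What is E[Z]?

E[Z] = 1*E[W] + 2*E[P]
E[W] = 1.25
E[P] = 0.5
E[Z] = 1*1.25 + 2*0.5 = 2.25

2.25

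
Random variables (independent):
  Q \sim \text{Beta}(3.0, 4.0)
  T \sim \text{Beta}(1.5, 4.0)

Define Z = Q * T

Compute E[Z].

For independent RVs: E[XY] = E[X]*E[Y]
E[Q] = 0.42857143
E[T] = 0.27272727
E[Z] = 0.42857143 * 0.27272727 = 0.11688312

0.11688312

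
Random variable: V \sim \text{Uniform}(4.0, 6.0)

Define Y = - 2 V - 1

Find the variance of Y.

For Y = aV + b: Var(Y) = a² * Var(V)
Var(V) = (6 - 4)^2/12 = 0.33333333
Var(Y) = (-2)² * 0.33333333 = 4 * 0.33333333 = 1.3333333

1.3333333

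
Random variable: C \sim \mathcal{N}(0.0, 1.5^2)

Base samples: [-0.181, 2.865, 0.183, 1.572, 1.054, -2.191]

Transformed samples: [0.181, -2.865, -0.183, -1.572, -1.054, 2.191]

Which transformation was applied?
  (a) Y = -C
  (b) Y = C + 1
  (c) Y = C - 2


Checking option (a) Y = -C:
  C = -0.181 -> Y = 0.181 ✓
  C = 2.865 -> Y = -2.865 ✓
  C = 0.183 -> Y = -0.183 ✓
All samples match this transformation.

(a) -C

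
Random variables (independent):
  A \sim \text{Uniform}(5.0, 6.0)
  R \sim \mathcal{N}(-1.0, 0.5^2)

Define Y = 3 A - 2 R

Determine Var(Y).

For independent RVs: Var(aX + bY) = a²Var(X) + b²Var(Y)
Var(A) = 0.083333333
Var(R) = 0.25
Var(Y) = 3²*0.083333333 + (-2)²*0.25
= 9*0.083333333 + 4*0.25 = 1.75

1.75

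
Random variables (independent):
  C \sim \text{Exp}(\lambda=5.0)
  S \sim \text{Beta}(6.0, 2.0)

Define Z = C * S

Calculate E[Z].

For independent RVs: E[XY] = E[X]*E[Y]
E[C] = 0.2
E[S] = 0.75
E[Z] = 0.2 * 0.75 = 0.15

0.15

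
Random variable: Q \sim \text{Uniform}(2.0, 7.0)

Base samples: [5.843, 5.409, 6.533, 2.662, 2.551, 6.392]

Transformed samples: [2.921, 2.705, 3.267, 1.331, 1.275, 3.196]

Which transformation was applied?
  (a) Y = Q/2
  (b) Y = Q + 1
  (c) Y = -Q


Checking option (a) Y = Q/2:
  Q = 5.843 -> Y = 2.921 ✓
  Q = 5.409 -> Y = 2.705 ✓
  Q = 6.533 -> Y = 3.267 ✓
All samples match this transformation.

(a) Q/2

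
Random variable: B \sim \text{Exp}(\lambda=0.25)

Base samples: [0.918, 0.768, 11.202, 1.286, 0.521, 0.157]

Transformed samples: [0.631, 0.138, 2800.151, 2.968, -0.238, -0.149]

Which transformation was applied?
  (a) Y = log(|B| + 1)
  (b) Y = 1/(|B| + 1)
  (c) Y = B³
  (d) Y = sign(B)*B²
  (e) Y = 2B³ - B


Checking option (e) Y = 2B³ - B:
  B = 0.918 -> Y = 0.631 ✓
  B = 0.768 -> Y = 0.138 ✓
  B = 11.202 -> Y = 2800.151 ✓
All samples match this transformation.

(e) 2B³ - B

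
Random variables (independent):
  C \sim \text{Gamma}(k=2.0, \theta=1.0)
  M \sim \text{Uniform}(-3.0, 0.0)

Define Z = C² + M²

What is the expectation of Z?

E[Z] = E[C²] + E[M²]
E[C²] = Var(C) + E[C]² = 2 + 4 = 6
E[M²] = Var(M) + E[M]² = 0.75 + 2.25 = 3
E[Z] = 6 + 3 = 9

9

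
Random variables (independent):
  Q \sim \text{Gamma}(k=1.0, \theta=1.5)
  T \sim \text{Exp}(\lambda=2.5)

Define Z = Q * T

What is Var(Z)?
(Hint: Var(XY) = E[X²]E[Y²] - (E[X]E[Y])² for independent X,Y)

Var(XY) = E[X²]E[Y²] - (E[X]E[Y])²
E[Q] = 1.5, Var(Q) = 2.25
E[T] = 0.4, Var(T) = 0.16
E[Q²] = 2.25 + 1.5² = 4.5
E[T²] = 0.16 + 0.4² = 0.32
Var(Z) = 4.5*0.32 - (1.5*0.4)²
= 1.44 - 0.36 = 1.08

1.08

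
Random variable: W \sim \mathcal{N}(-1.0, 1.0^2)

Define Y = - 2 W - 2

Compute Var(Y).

For Y = aW + b: Var(Y) = a² * Var(W)
Var(W) = 1.0^2 = 1
Var(Y) = (-2)² * 1 = 4 * 1 = 4

4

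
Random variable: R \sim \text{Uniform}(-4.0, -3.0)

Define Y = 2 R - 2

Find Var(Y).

For Y = aR + b: Var(Y) = a² * Var(R)
Var(R) = (-3 + 4)^2/12 = 0.083333333
Var(Y) = 2² * 0.083333333 = 4 * 0.083333333 = 0.33333333

0.33333333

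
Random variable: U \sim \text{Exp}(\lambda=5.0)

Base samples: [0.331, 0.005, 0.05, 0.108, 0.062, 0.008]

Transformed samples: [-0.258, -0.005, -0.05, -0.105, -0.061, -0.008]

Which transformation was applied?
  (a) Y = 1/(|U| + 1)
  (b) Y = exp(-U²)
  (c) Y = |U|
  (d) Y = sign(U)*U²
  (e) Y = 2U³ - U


Checking option (e) Y = 2U³ - U:
  U = 0.331 -> Y = -0.258 ✓
  U = 0.005 -> Y = -0.005 ✓
  U = 0.05 -> Y = -0.05 ✓
All samples match this transformation.

(e) 2U³ - U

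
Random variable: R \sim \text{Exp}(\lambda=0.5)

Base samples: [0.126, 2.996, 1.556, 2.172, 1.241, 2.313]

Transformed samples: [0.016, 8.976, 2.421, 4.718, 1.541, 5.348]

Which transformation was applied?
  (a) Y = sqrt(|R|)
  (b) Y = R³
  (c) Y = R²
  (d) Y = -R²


Checking option (c) Y = R²:
  R = 0.126 -> Y = 0.016 ✓
  R = 2.996 -> Y = 8.976 ✓
  R = 1.556 -> Y = 2.421 ✓
All samples match this transformation.

(c) R²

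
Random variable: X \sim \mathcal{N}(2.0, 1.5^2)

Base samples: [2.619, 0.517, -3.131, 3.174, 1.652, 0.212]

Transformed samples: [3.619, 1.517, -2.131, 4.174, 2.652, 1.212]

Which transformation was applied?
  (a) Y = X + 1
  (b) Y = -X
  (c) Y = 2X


Checking option (a) Y = X + 1:
  X = 2.619 -> Y = 3.619 ✓
  X = 0.517 -> Y = 1.517 ✓
  X = -3.131 -> Y = -2.131 ✓
All samples match this transformation.

(a) X + 1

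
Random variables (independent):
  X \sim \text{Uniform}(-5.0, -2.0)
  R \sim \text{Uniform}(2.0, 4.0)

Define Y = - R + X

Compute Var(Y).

For independent RVs: Var(aX + bY) = a²Var(X) + b²Var(Y)
Var(X) = 0.75
Var(R) = 0.33333333
Var(Y) = 1²*0.75 + (-1)²*0.33333333
= 1*0.75 + 1*0.33333333 = 1.0833333

1.0833333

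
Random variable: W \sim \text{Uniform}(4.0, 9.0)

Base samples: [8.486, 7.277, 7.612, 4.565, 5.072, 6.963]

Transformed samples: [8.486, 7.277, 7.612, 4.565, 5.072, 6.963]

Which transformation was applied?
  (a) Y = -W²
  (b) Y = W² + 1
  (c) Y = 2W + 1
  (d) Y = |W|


Checking option (d) Y = |W|:
  W = 8.486 -> Y = 8.486 ✓
  W = 7.277 -> Y = 7.277 ✓
  W = 7.612 -> Y = 7.612 ✓
All samples match this transformation.

(d) |W|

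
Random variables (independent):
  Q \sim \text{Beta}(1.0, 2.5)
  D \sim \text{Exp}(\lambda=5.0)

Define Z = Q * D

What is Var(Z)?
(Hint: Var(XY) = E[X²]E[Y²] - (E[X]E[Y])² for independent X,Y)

Var(XY) = E[X²]E[Y²] - (E[X]E[Y])²
E[Q] = 0.28571429, Var(Q) = 0.045351474
E[D] = 0.2, Var(D) = 0.04
E[Q²] = 0.045351474 + 0.28571429² = 0.12698413
E[D²] = 0.04 + 0.2² = 0.08
Var(Z) = 0.12698413*0.08 - (0.28571429*0.2)²
= 0.01015873 - 0.0032653061 = 0.006893424

0.006893424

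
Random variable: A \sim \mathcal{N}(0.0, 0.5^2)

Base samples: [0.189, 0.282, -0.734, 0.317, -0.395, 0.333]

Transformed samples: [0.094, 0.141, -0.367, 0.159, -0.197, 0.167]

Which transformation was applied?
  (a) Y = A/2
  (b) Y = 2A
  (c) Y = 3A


Checking option (a) Y = A/2:
  A = 0.189 -> Y = 0.094 ✓
  A = 0.282 -> Y = 0.141 ✓
  A = -0.734 -> Y = -0.367 ✓
All samples match this transformation.

(a) A/2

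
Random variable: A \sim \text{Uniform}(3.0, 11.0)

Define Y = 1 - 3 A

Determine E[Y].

For Y = -3A + 1:
E[Y] = -3 * E[A] + 1
E[A] = (3 + 11)/2 = 7
E[Y] = -3 * 7 + 1 = -20

-20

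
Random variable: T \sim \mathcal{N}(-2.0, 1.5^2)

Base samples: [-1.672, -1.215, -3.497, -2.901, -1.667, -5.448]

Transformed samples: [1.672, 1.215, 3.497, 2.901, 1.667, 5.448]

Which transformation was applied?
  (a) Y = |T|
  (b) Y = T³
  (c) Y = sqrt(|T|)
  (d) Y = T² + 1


Checking option (a) Y = |T|:
  T = -1.672 -> Y = 1.672 ✓
  T = -1.215 -> Y = 1.215 ✓
  T = -3.497 -> Y = 3.497 ✓
All samples match this transformation.

(a) |T|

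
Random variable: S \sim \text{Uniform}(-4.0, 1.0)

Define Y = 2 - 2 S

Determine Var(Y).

For Y = aS + b: Var(Y) = a² * Var(S)
Var(S) = (1 + 4)^2/12 = 2.0833333
Var(Y) = (-2)² * 2.0833333 = 4 * 2.0833333 = 8.3333333

8.3333333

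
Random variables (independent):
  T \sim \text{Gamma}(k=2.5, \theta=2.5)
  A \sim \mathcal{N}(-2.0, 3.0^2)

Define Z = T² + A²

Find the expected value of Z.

E[Z] = E[T²] + E[A²]
E[T²] = Var(T) + E[T]² = 15.625 + 39.0625 = 54.6875
E[A²] = Var(A) + E[A]² = 9 + 4 = 13
E[Z] = 54.6875 + 13 = 67.6875

67.6875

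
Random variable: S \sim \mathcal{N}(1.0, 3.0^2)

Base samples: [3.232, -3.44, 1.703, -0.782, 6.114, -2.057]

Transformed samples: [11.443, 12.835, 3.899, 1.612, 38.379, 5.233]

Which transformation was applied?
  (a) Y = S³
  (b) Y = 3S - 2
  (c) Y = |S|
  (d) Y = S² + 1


Checking option (d) Y = S² + 1:
  S = 3.232 -> Y = 11.443 ✓
  S = -3.44 -> Y = 12.835 ✓
  S = 1.703 -> Y = 3.899 ✓
All samples match this transformation.

(d) S² + 1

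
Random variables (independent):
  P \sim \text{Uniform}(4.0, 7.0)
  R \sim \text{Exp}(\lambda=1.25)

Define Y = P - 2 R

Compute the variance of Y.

For independent RVs: Var(aX + bY) = a²Var(X) + b²Var(Y)
Var(P) = 0.75
Var(R) = 0.64
Var(Y) = 1²*0.75 + (-2)²*0.64
= 1*0.75 + 4*0.64 = 3.31

3.31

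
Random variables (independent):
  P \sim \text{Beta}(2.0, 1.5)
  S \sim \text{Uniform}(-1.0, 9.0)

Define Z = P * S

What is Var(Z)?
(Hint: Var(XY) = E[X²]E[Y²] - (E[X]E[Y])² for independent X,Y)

Var(XY) = E[X²]E[Y²] - (E[X]E[Y])²
E[P] = 0.57142857, Var(P) = 0.054421769
E[S] = 4, Var(S) = 8.3333333
E[P²] = 0.054421769 + 0.57142857² = 0.38095238
E[S²] = 8.3333333 + 4² = 24.333333
Var(Z) = 0.38095238*24.333333 - (0.57142857*4)²
= 9.2698413 - 5.2244898 = 4.0453515

4.0453515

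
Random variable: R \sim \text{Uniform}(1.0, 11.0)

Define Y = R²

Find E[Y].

E[R²] = Var(R) + (E[R])² = 8.3333333 + 36 = 44.333333

44.333333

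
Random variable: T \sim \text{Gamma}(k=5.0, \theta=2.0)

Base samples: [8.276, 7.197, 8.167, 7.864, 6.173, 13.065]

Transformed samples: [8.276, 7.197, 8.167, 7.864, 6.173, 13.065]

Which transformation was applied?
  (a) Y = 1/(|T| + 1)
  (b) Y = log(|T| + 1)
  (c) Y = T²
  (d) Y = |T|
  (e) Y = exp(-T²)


Checking option (d) Y = |T|:
  T = 8.276 -> Y = 8.276 ✓
  T = 7.197 -> Y = 7.197 ✓
  T = 8.167 -> Y = 8.167 ✓
All samples match this transformation.

(d) |T|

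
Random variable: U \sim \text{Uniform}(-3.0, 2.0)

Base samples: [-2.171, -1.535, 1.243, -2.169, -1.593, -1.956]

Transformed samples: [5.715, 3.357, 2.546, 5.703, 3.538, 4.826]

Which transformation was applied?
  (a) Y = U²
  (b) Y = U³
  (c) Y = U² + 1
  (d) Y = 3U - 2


Checking option (c) Y = U² + 1:
  U = -2.171 -> Y = 5.715 ✓
  U = -1.535 -> Y = 3.357 ✓
  U = 1.243 -> Y = 2.546 ✓
All samples match this transformation.

(c) U² + 1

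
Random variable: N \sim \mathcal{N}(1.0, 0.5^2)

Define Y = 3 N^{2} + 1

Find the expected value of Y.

E[Y] = 3*E[N²] + 1
E[N] = 1
E[N²] = Var(N) + (E[N])² = 0.25 + 1 = 1.25
E[Y] = 3*1.25 + 1 = 4.75

4.75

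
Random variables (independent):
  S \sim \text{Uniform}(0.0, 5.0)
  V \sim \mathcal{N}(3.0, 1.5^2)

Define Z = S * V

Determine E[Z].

For independent RVs: E[XY] = E[X]*E[Y]
E[S] = 2.5
E[V] = 3
E[Z] = 2.5 * 3 = 7.5

7.5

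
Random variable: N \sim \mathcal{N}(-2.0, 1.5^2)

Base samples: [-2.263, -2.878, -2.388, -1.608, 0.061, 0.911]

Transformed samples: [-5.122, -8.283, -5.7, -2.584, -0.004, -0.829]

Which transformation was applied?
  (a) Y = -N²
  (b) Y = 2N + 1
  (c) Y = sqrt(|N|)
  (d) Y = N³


Checking option (a) Y = -N²:
  N = -2.263 -> Y = -5.122 ✓
  N = -2.878 -> Y = -8.283 ✓
  N = -2.388 -> Y = -5.7 ✓
All samples match this transformation.

(a) -N²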